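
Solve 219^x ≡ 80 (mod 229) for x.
82

Baby-step giant-step with step n = ⌈√229⌉ = 16.
Baby steps 219^j mod 229 (j:value) for j=0..15: 0:1, 1:219, 2:100, 3:145, 4:153, 5:73, 6:186, 7:201, 8:51, 9:177, 10:62, 11:67, 12:17, 13:59, 14:97, 15:175.
Giant-step multiplier: 219^(-16) ≡ 219^(228-16) = 219^212 ≡ 81 (mod 229).
Giant steps γ_i = 80·81^i mod 229: γ_0=80, γ_1=68, γ_2=12, γ_3=56, γ_4=185, γ_5=100 (in table at j=2).
x = i·n + j = 5·16 + 2 = 82.
Check: 219^82 ≡ 80 (mod 229).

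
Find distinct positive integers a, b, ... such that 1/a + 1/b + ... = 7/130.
1/19 + 1/824 + 1/1017640

Greedy algorithm:
7/130: ceiling(130/7) = 19, use 1/19
3/2470: ceiling(2470/3) = 824, use 1/824
1/1017640: ceiling(1017640/1) = 1017640, use 1/1017640
Result: 7/130 = 1/19 + 1/824 + 1/1017640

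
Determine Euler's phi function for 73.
72

73 = 73
φ(n) = n × ∏(1 - 1/p) for each prime p dividing n
φ(73) = 73 × (1 - 1/73) = 72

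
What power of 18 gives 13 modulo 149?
139

Baby-step giant-step with step n = ⌈√149⌉ = 13.
Baby steps 18^j mod 149 (j:value) for j=0..12: 0:1, 1:18, 2:26, 3:21, 4:80, 5:99, 6:143, 7:41, 8:142, 9:23, 10:116, 11:2, 12:36.
Giant-step multiplier: 18^(-13) ≡ 18^(148-13) = 18^135 ≡ 43 (mod 149).
Giant steps γ_i = 13·43^i mod 149: γ_0=13, γ_1=112, γ_2=48, γ_3=127, γ_4=97, γ_5=148, γ_6=106, γ_7=88, γ_8=59, γ_9=4, γ_10=23 (in table at j=9).
x = i·n + j = 10·13 + 9 = 139.
Check: 18^139 ≡ 13 (mod 149).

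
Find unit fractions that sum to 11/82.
1/8 + 1/110 + 1/18040

Greedy algorithm:
11/82: ceiling(82/11) = 8, use 1/8
3/328: ceiling(328/3) = 110, use 1/110
1/18040: ceiling(18040/1) = 18040, use 1/18040
Result: 11/82 = 1/8 + 1/110 + 1/18040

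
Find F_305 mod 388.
105

Matrix identity: Q^n = [[F_(n+1), F_n], [F_n, F_(n-1)]] with Q = [[1,1],[1,0]].
n = 305 = 100110001₂. Square-and-multiply, entries mod 388:
Q^1 = [[1,1],[1,0]]
Q^2 = (Q^1)² = [[2,1],[1,1]]
Q^4 = (Q^2)² = [[5,3],[3,2]]
Q^9 = (Q^4)²·Q = [[55,34],[34,21]]
Q^19 = (Q^9)²·Q = [[169,301],[301,256]]
Q^38 = (Q^19)² = [[46,273],[273,161]]
Q^76 = (Q^38)² = [[209,251],[251,346]]
Q^152 = (Q^76)² = [[370,13],[13,357]]
Q^305 = (Q^152)²·Q = [[244,105],[105,139]]
F_305 mod 388 = Q^305[0][1] = 105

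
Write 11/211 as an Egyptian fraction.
1/20 + 1/469 + 1/1979180

Greedy algorithm:
11/211: ceiling(211/11) = 20, use 1/20
9/4220: ceiling(4220/9) = 469, use 1/469
1/1979180: ceiling(1979180/1) = 1979180, use 1/1979180
Result: 11/211 = 1/20 + 1/469 + 1/1979180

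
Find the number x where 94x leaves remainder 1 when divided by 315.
124

gcd(94, 315) = 1, so the inverse exists.
Extended Euclidean algorithm on (315, 94):
315 = 3 × 94 + 33  ⟹  33 = (1)·315 + (-3)·94
94 = 2 × 33 + 28  ⟹  28 = (-2)·315 + (7)·94
33 = 1 × 28 + 5  ⟹  5 = (3)·315 + (-10)·94
28 = 5 × 5 + 3  ⟹  3 = (-17)·315 + (57)·94
5 = 1 × 3 + 2  ⟹  2 = (20)·315 + (-67)·94
3 = 1 × 2 + 1  ⟹  1 = (-37)·315 + (124)·94
So (124)·94 ≡ 1 (mod 315), i.e. 94^(-1) ≡ 124 (mod 315).
Check: 94 × 124 = 11656 ≡ 1 (mod 315)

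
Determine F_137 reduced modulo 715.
2

Matrix identity: Q^n = [[F_(n+1), F_n], [F_n, F_(n-1)]] with Q = [[1,1],[1,0]].
n = 137 = 10001001₂. Square-and-multiply, entries mod 715:
Q^1 = [[1,1],[1,0]]
Q^2 = (Q^1)² = [[2,1],[1,1]]
Q^4 = (Q^2)² = [[5,3],[3,2]]
Q^8 = (Q^4)² = [[34,21],[21,13]]
Q^17 = (Q^8)²·Q = [[439,167],[167,272]]
Q^34 = (Q^17)² = [[390,47],[47,343]]
Q^68 = (Q^34)² = [[584,131],[131,453]]
Q^137 = (Q^68)²·Q = [[714,2],[2,712]]
F_137 mod 715 = Q^137[0][1] = 2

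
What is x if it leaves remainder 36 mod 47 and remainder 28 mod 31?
741

Using Chinese Remainder Theorem:
M = 47 × 31 = 1457
M1 = 31, M2 = 47
y1 = 31^(-1) mod 47 = 44
y2 = 47^(-1) mod 31 = 2
x = (36×31×44 + 28×47×2) mod 1457 = 741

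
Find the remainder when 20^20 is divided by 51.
13

Repeated squaring. Binary of 20 = 10100.
20^1 ≡ 20 (mod 51); 20^2 ≡ 43 (mod 51); 20^4 ≡ 13 (mod 51); 20^8 ≡ 16 (mod 51); 20^16 ≡ 1 (mod 51)
20^20 = 20^4 × 20^16 ≡ 13 (mod 51)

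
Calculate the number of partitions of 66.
2323520

p(n) counts ways to write n as a sum of positive integers (order ignored).
Euler's pentagonal recurrence: p(k) = p(k-1) + p(k-2) - p(k-5) - p(k-7) + p(k-12) + p(k-15) - ... (offsets j(3j∓1)/2, signs ++--, p(0)=1, p(<0)=0).
DP table for k = 0..65: p(0)=1, p(1)=1, p(2)=2, p(3)=3, p(4)=5, p(5)=7, p(6)=11, p(7)=15, p(8)=22, p(9)=30, p(10)=42, p(11)=56, p(12)=77, p(13)=101, p(14)=135, p(15)=176, p(16)=231, p(17)=297, p(18)=385, p(19)=490, p(20)=627, p(21)=792, p(22)=1002, p(23)=1255, p(24)=1575, p(25)=1958, p(26)=2436, p(27)=3010, p(28)=3718, p(29)=4565, p(30)=5604, p(31)=6842, p(32)=8349, p(33)=10143, p(34)=12310, p(35)=14883, p(36)=17977, p(37)=21637, p(38)=26015, p(39)=31185, p(40)=37338, p(41)=44583, p(42)=53174, p(43)=63261, p(44)=75175, p(45)=89134, p(46)=105558, p(47)=124754, p(48)=147273, p(49)=173525, p(50)=204226, p(51)=239943, p(52)=281589, p(53)=329931, p(54)=386155, p(55)=451276, p(56)=526823, p(57)=614154, p(58)=715220, p(59)=831820, p(60)=966467, p(61)=1121505, p(62)=1300156, p(63)=1505499, p(64)=1741630, p(65)=2012558.
Final step: p(66) = p(65) + p(64) - p(61) - p(59) + p(54) + p(51) - p(44) - p(40) + p(31) + p(26) - p(15) - p(9)
= 2012558 + 1741630 - 1121505 - 831820 + 386155 + 239943 - 75175 - 37338 + 6842 + 2436 - 176 - 30
= 2323520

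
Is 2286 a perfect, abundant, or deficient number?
abundant

Proper divisors of 2286: sum = 1 + 2 + 3 + 6 + 9 + 18 + 127 + 254 + 381 + 762 + 1143 = 2706
Since 2706 > 2286, 2286 is abundant.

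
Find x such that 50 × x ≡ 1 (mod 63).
29

gcd(50, 63) = 1, so the inverse exists.
Extended Euclidean algorithm on (63, 50):
63 = 1 × 50 + 13  ⟹  13 = (1)·63 + (-1)·50
50 = 3 × 13 + 11  ⟹  11 = (-3)·63 + (4)·50
13 = 1 × 11 + 2  ⟹  2 = (4)·63 + (-5)·50
11 = 5 × 2 + 1  ⟹  1 = (-23)·63 + (29)·50
So (29)·50 ≡ 1 (mod 63), i.e. 50^(-1) ≡ 29 (mod 63).
Check: 50 × 29 = 1450 ≡ 1 (mod 63)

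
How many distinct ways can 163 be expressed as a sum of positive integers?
142798995930

p(n) counts ways to write n as a sum of positive integers (order ignored).
Euler's pentagonal recurrence: p(k) = p(k-1) + p(k-2) - p(k-5) - p(k-7) + p(k-12) + p(k-15) - ... (offsets j(3j∓1)/2, signs ++--, p(0)=1, p(<0)=0).
DP table for k = 0..162: p(0)=1, p(1)=1, p(2)=2, p(3)=3, p(4)=5, p(5)=7, p(6)=11, p(7)=15, p(8)=22, p(9)=30, p(10)=42, p(11)=56, p(12)=77, p(13)=101, p(14)=135, p(15)=176, p(16)=231, p(17)=297, p(18)=385, p(19)=490, p(20)=627, p(21)=792, p(22)=1002, p(23)=1255, p(24)=1575, p(25)=1958, p(26)=2436, p(27)=3010, p(28)=3718, p(29)=4565, p(30)=5604, p(31)=6842, p(32)=8349, p(33)=10143, p(34)=12310, p(35)=14883, p(36)=17977, p(37)=21637, p(38)=26015, p(39)=31185, p(40)=37338, p(41)=44583, p(42)=53174, p(43)=63261, p(44)=75175, p(45)=89134, p(46)=105558, p(47)=124754, p(48)=147273, p(49)=173525, p(50)=204226, p(51)=239943, p(52)=281589, p(53)=329931, p(54)=386155, p(55)=451276, p(56)=526823, p(57)=614154, p(58)=715220, p(59)=831820, p(60)=966467, p(61)=1121505, p(62)=1300156, p(63)=1505499, p(64)=1741630, p(65)=2012558, p(66)=2323520, p(67)=2679689, p(68)=3087735, p(69)=3554345, p(70)=4087968, p(71)=4697205, p(72)=5392783, p(73)=6185689, p(74)=7089500, p(75)=8118264, p(76)=9289091, p(77)=10619863, p(78)=12132164, p(79)=13848650, p(80)=15796476, p(81)=18004327, p(82)=20506255, p(83)=23338469, p(84)=26543660, p(85)=30167357, p(86)=34262962, p(87)=38887673, p(88)=44108109, p(89)=49995925, p(90)=56634173, p(91)=64112359, p(92)=72533807, p(93)=82010177, p(94)=92669720, p(95)=104651419, p(96)=118114304, p(97)=133230930, p(98)=150198136, p(99)=169229875, p(100)=190569292, p(101)=214481126, p(102)=241265379, p(103)=271248950, p(104)=304801365, p(105)=342325709, p(106)=384276336, p(107)=431149389, p(108)=483502844, p(109)=541946240, p(110)=607163746, p(111)=679903203, p(112)=761002156, p(113)=851376628, p(114)=952050665, p(115)=1064144451, p(116)=1188908248, p(117)=1327710076, p(118)=1482074143, p(119)=1653668665, p(120)=1844349560, p(121)=2056148051, p(122)=2291320912, p(123)=2552338241, p(124)=2841940500, p(125)=3163127352, p(126)=3519222692, p(127)=3913864295, p(128)=4351078600, p(129)=4835271870, p(130)=5371315400, p(131)=5964539504, p(132)=6620830889, p(133)=7346629512, p(134)=8149040695, p(135)=9035836076, p(136)=10015581680, p(137)=11097645016, p(138)=12292341831, p(139)=13610949895, p(140)=15065878135, p(141)=16670689208, p(142)=18440293320, p(143)=20390982757, p(144)=22540654445, p(145)=24908858009, p(146)=27517052599, p(147)=30388671978, p(148)=33549419497, p(149)=37027355200, p(150)=40853235313, p(151)=45060624582, p(152)=49686288421, p(153)=54770336324, p(154)=60356673280, p(155)=66493182097, p(156)=73232243759, p(157)=80630964769, p(158)=88751778802, p(159)=97662728555, p(160)=107438159466, p(161)=118159068427, p(162)=129913904637.
Final step: p(163) = p(162) + p(161) - p(158) - p(156) + p(151) + p(148) - p(141) - p(137) + p(128) + p(123) - p(112) - p(106) + p(93) + p(86) - p(71) - p(63) + p(46) + p(37) - p(18) - p(8)
= 129913904637 + 118159068427 - 88751778802 - 73232243759 + 45060624582 + 33549419497 - 16670689208 - 11097645016 + 4351078600 + 2552338241 - 761002156 - 384276336 + 82010177 + 34262962 - 4697205 - 1505499 + 105558 + 21637 - 385 - 22
= 142798995930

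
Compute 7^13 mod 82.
53

Repeated squaring. Binary of 13 = 1101.
7^1 ≡ 7 (mod 82); 7^2 ≡ 49 (mod 82); 7^4 ≡ 23 (mod 82); 7^8 ≡ 37 (mod 82)
7^13 = 7^1 × 7^4 × 7^8 ≡ 53 (mod 82)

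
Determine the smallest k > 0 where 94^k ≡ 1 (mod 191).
190

191 is prime, so ord(94) divides φ(191) = 190.
Divisors of 190: 1, 2, 5, 10, 19, 38, 95, 190.
Repeated squaring: 94^1 ≡ 94, 94^2 ≡ 50, 94^4 ≡ 17, 94^8 ≡ 98, 94^16 ≡ 54, 94^32 ≡ 51, 94^64 ≡ 118, 94^128 ≡ 172 (mod 191).
Test 94^d mod 191 for each divisor d in increasing order:
94^1 ≡ 94
94^2 ≡ 50
94^5 = 94^4·94^1 ≡ 70
94^10 = 94^8·94^2 ≡ 125
94^19 = 94^16·94^2·94^1 ≡ 152
94^38 = 94^32·94^4·94^2 ≡ 184
94^95 = 94^64·94^16·94^8·94^4·94^2·94^1 ≡ 190
94^190 = 94^128·94^32·94^16·94^8·94^4·94^2 ≡ 1  ← first divisor giving 1
The order is 190.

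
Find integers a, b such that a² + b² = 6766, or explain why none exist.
Not possible

Factorization: 6766 = 2 × 17 × 199
By Fermat: n is sum of two squares iff every prime p ≡ 3 (mod 4) appears to even power.
Prime(s) ≡ 3 (mod 4) with odd exponent: [(199, 1)]
Therefore 6766 cannot be expressed as a² + b².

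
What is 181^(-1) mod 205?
111

gcd(181, 205) = 1, so the inverse exists.
Extended Euclidean algorithm on (205, 181):
205 = 1 × 181 + 24  ⟹  24 = (1)·205 + (-1)·181
181 = 7 × 24 + 13  ⟹  13 = (-7)·205 + (8)·181
24 = 1 × 13 + 11  ⟹  11 = (8)·205 + (-9)·181
13 = 1 × 11 + 2  ⟹  2 = (-15)·205 + (17)·181
11 = 5 × 2 + 1  ⟹  1 = (83)·205 + (-94)·181
So (-94)·181 ≡ 1 (mod 205), i.e. 181^(-1) ≡ -94 ≡ 111 (mod 205).
Check: 181 × 111 = 20091 ≡ 1 (mod 205)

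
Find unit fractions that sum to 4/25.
1/7 + 1/59 + 1/5163 + 1/53307975

Greedy algorithm:
4/25: ceiling(25/4) = 7, use 1/7
3/175: ceiling(175/3) = 59, use 1/59
2/10325: ceiling(10325/2) = 5163, use 1/5163
1/53307975: ceiling(53307975/1) = 53307975, use 1/53307975
Result: 4/25 = 1/7 + 1/59 + 1/5163 + 1/53307975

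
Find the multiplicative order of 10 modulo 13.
6

13 is prime, so ord(10) divides φ(13) = 12.
Divisors of 12: 1, 2, 3, 4, 6, 12.
Repeated squaring: 10^1 ≡ 10, 10^2 ≡ 9, 10^4 ≡ 3, 10^8 ≡ 9 (mod 13).
Test 10^d mod 13 for each divisor d in increasing order:
10^1 ≡ 10
10^2 ≡ 9
10^3 = 10^2·10^1 ≡ 12
10^4 ≡ 3
10^6 = 10^4·10^2 ≡ 1  ← first divisor giving 1
The order is 6.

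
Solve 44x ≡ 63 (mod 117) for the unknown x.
x ≡ 36 (mod 117)

gcd(44, 117) = 1, which divides 63, so solutions exist.
Find 44^(-1) mod 117 by the extended Euclidean algorithm:
117 = 2 × 44 + 29  ⟹  29 = (1)·117 + (-2)·44
44 = 1 × 29 + 15  ⟹  15 = (-1)·117 + (3)·44
29 = 1 × 15 + 14  ⟹  14 = (2)·117 + (-5)·44
15 = 1 × 14 + 1  ⟹  1 = (-3)·117 + (8)·44
So (8)·44 ≡ 1 (mod 117), i.e. 44^(-1) ≡ 8 (mod 117).
x ≡ 8 × 63 = 504 ≡ 36 (mod 117).
Check: 44 × 36 = 1584 ≡ 63 (mod 117).
Unique solution: x ≡ 36 (mod 117)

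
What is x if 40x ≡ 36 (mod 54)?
x ≡ 9 (mod 27)

gcd(40, 54) = 2, which divides 36, so solutions exist.
Divide through by 2: 20x ≡ 18 (mod 27).
Find 20^(-1) mod 27 by the extended Euclidean algorithm:
27 = 1 × 20 + 7  ⟹  7 = (1)·27 + (-1)·20
20 = 2 × 7 + 6  ⟹  6 = (-2)·27 + (3)·20
7 = 1 × 6 + 1  ⟹  1 = (3)·27 + (-4)·20
So (-4)·20 ≡ 1 (mod 27), i.e. 20^(-1) ≡ -4 ≡ 23 (mod 27).
x ≡ 23 × 18 = 414 ≡ 9 (mod 27).
Check: 40 × 9 = 360 ≡ 36 (mod 54).
x ≡ 9 (mod 27), giving 2 solutions mod 54.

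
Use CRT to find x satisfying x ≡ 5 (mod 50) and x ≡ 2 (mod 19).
705

Using Chinese Remainder Theorem:
M = 50 × 19 = 950
M1 = 19, M2 = 50
y1 = 19^(-1) mod 50 = 29
y2 = 50^(-1) mod 19 = 8
x = (5×19×29 + 2×50×8) mod 950 = 705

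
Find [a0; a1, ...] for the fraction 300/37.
[8; 9, 4]

Euclidean algorithm steps:
300 = 8 × 37 + 4
37 = 9 × 4 + 1
4 = 4 × 1 + 0
Continued fraction: [8; 9, 4]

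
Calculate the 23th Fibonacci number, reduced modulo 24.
1

Matrix identity: Q^n = [[F_(n+1), F_n], [F_n, F_(n-1)]] with Q = [[1,1],[1,0]].
n = 23 = 10111₂. Square-and-multiply, entries mod 24:
Q^1 = [[1,1],[1,0]]
Q^2 = (Q^1)² = [[2,1],[1,1]]
Q^5 = (Q^2)²·Q = [[8,5],[5,3]]
Q^11 = (Q^5)²·Q = [[0,17],[17,7]]
Q^23 = (Q^11)²·Q = [[0,1],[1,23]]
F_23 mod 24 = Q^23[0][1] = 1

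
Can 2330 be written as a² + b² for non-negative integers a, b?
11² + 47² (a=11, b=47)

Factorization: 2330 = 2 × 5 × 233
By Fermat: n is sum of two squares iff every prime p ≡ 3 (mod 4) appears to even power.
All primes ≡ 3 (mod 4) appear to even power.
Search a = 0, 1, 2, … for 2330 - a² a perfect square: first hit at a = 11: 2330 - 121 = 2209 = 47².
2330 = 11² + 47² = 121 + 2209 ✓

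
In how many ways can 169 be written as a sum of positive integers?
250438925115

p(n) counts ways to write n as a sum of positive integers (order ignored).
Euler's pentagonal recurrence: p(k) = p(k-1) + p(k-2) - p(k-5) - p(k-7) + p(k-12) + p(k-15) - ... (offsets j(3j∓1)/2, signs ++--, p(0)=1, p(<0)=0).
DP table for k = 0..168: p(0)=1, p(1)=1, p(2)=2, p(3)=3, p(4)=5, p(5)=7, p(6)=11, p(7)=15, p(8)=22, p(9)=30, p(10)=42, p(11)=56, p(12)=77, p(13)=101, p(14)=135, p(15)=176, p(16)=231, p(17)=297, p(18)=385, p(19)=490, p(20)=627, p(21)=792, p(22)=1002, p(23)=1255, p(24)=1575, p(25)=1958, p(26)=2436, p(27)=3010, p(28)=3718, p(29)=4565, p(30)=5604, p(31)=6842, p(32)=8349, p(33)=10143, p(34)=12310, p(35)=14883, p(36)=17977, p(37)=21637, p(38)=26015, p(39)=31185, p(40)=37338, p(41)=44583, p(42)=53174, p(43)=63261, p(44)=75175, p(45)=89134, p(46)=105558, p(47)=124754, p(48)=147273, p(49)=173525, p(50)=204226, p(51)=239943, p(52)=281589, p(53)=329931, p(54)=386155, p(55)=451276, p(56)=526823, p(57)=614154, p(58)=715220, p(59)=831820, p(60)=966467, p(61)=1121505, p(62)=1300156, p(63)=1505499, p(64)=1741630, p(65)=2012558, p(66)=2323520, p(67)=2679689, p(68)=3087735, p(69)=3554345, p(70)=4087968, p(71)=4697205, p(72)=5392783, p(73)=6185689, p(74)=7089500, p(75)=8118264, p(76)=9289091, p(77)=10619863, p(78)=12132164, p(79)=13848650, p(80)=15796476, p(81)=18004327, p(82)=20506255, p(83)=23338469, p(84)=26543660, p(85)=30167357, p(86)=34262962, p(87)=38887673, p(88)=44108109, p(89)=49995925, p(90)=56634173, p(91)=64112359, p(92)=72533807, p(93)=82010177, p(94)=92669720, p(95)=104651419, p(96)=118114304, p(97)=133230930, p(98)=150198136, p(99)=169229875, p(100)=190569292, p(101)=214481126, p(102)=241265379, p(103)=271248950, p(104)=304801365, p(105)=342325709, p(106)=384276336, p(107)=431149389, p(108)=483502844, p(109)=541946240, p(110)=607163746, p(111)=679903203, p(112)=761002156, p(113)=851376628, p(114)=952050665, p(115)=1064144451, p(116)=1188908248, p(117)=1327710076, p(118)=1482074143, p(119)=1653668665, p(120)=1844349560, p(121)=2056148051, p(122)=2291320912, p(123)=2552338241, p(124)=2841940500, p(125)=3163127352, p(126)=3519222692, p(127)=3913864295, p(128)=4351078600, p(129)=4835271870, p(130)=5371315400, p(131)=5964539504, p(132)=6620830889, p(133)=7346629512, p(134)=8149040695, p(135)=9035836076, p(136)=10015581680, p(137)=11097645016, p(138)=12292341831, p(139)=13610949895, p(140)=15065878135, p(141)=16670689208, p(142)=18440293320, p(143)=20390982757, p(144)=22540654445, p(145)=24908858009, p(146)=27517052599, p(147)=30388671978, p(148)=33549419497, p(149)=37027355200, p(150)=40853235313, p(151)=45060624582, p(152)=49686288421, p(153)=54770336324, p(154)=60356673280, p(155)=66493182097, p(156)=73232243759, p(157)=80630964769, p(158)=88751778802, p(159)=97662728555, p(160)=107438159466, p(161)=118159068427, p(162)=129913904637, p(163)=142798995930, p(164)=156919475295, p(165)=172389800255, p(166)=189334822579, p(167)=207890420102, p(168)=228204732751.
Final step: p(169) = p(168) + p(167) - p(164) - p(162) + p(157) + p(154) - p(147) - p(143) + p(134) + p(129) - p(118) - p(112) + p(99) + p(92) - p(77) - p(69) + p(52) + p(43) - p(24) - p(14)
= 228204732751 + 207890420102 - 156919475295 - 129913904637 + 80630964769 + 60356673280 - 30388671978 - 20390982757 + 8149040695 + 4835271870 - 1482074143 - 761002156 + 169229875 + 72533807 - 10619863 - 3554345 + 281589 + 63261 - 1575 - 135
= 250438925115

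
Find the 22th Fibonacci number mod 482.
359

Matrix identity: Q^n = [[F_(n+1), F_n], [F_n, F_(n-1)]] with Q = [[1,1],[1,0]].
n = 22 = 10110₂. Square-and-multiply, entries mod 482:
Q^1 = [[1,1],[1,0]]
Q^2 = (Q^1)² = [[2,1],[1,1]]
Q^5 = (Q^2)²·Q = [[8,5],[5,3]]
Q^11 = (Q^5)²·Q = [[144,89],[89,55]]
Q^22 = (Q^11)² = [[219,359],[359,342]]
F_22 mod 482 = Q^22[0][1] = 359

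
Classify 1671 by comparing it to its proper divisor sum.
deficient

Proper divisors of 1671: sum = 1 + 3 + 557 = 561
Since 561 < 1671, 1671 is deficient.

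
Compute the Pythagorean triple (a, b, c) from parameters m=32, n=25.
(399, 1600, 1649)

Euclid's formula: a = m² - n², b = 2mn, c = m² + n²
m = 32, n = 25
a = 32² - 25² = 1024 - 625 = 399
b = 2 × 32 × 25 = 1600
c = 32² + 25² = 1024 + 625 = 1649
Verification: 399² + 1600² = 159201 + 2560000 = 2719201 = 1649² ✓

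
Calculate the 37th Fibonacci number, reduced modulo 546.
47

Matrix identity: Q^n = [[F_(n+1), F_n], [F_n, F_(n-1)]] with Q = [[1,1],[1,0]].
n = 37 = 100101₂. Square-and-multiply, entries mod 546:
Q^1 = [[1,1],[1,0]]
Q^2 = (Q^1)² = [[2,1],[1,1]]
Q^4 = (Q^2)² = [[5,3],[3,2]]
Q^9 = (Q^4)²·Q = [[55,34],[34,21]]
Q^18 = (Q^9)² = [[359,400],[400,505]]
Q^37 = (Q^18)²·Q = [[29,47],[47,528]]
F_37 mod 546 = Q^37[0][1] = 47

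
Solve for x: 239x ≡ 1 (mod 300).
59

gcd(239, 300) = 1, so the inverse exists.
Extended Euclidean algorithm on (300, 239):
300 = 1 × 239 + 61  ⟹  61 = (1)·300 + (-1)·239
239 = 3 × 61 + 56  ⟹  56 = (-3)·300 + (4)·239
61 = 1 × 56 + 5  ⟹  5 = (4)·300 + (-5)·239
56 = 11 × 5 + 1  ⟹  1 = (-47)·300 + (59)·239
So (59)·239 ≡ 1 (mod 300), i.e. 239^(-1) ≡ 59 (mod 300).
Check: 239 × 59 = 14101 ≡ 1 (mod 300)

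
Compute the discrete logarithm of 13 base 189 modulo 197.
41

Baby-step giant-step with step n = ⌈√197⌉ = 15.
Baby steps 189^j mod 197 (j:value) for j=0..14: 0:1, 1:189, 2:64, 3:79, 4:156, 5:131, 6:134, 7:110, 8:105, 9:145, 10:22, 11:21, 12:29, 13:162, 14:83.
Giant-step multiplier: 189^(-15) ≡ 189^(196-15) = 189^181 ≡ 170 (mod 197).
Giant steps γ_i = 13·170^i mod 197: γ_0=13, γ_1=43, γ_2=21 (in table at j=11).
x = i·n + j = 2·15 + 11 = 41.
Check: 189^41 ≡ 13 (mod 197).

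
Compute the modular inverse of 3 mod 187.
125

gcd(3, 187) = 1, so the inverse exists.
Extended Euclidean algorithm on (187, 3):
187 = 62 × 3 + 1  ⟹  1 = (1)·187 + (-62)·3
So (-62)·3 ≡ 1 (mod 187), i.e. 3^(-1) ≡ -62 ≡ 125 (mod 187).
Check: 3 × 125 = 375 ≡ 1 (mod 187)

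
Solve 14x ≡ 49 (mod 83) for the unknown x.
x ≡ 45 (mod 83)

gcd(14, 83) = 1, which divides 49, so solutions exist.
Find 14^(-1) mod 83 by the extended Euclidean algorithm:
83 = 5 × 14 + 13  ⟹  13 = (1)·83 + (-5)·14
14 = 1 × 13 + 1  ⟹  1 = (-1)·83 + (6)·14
So (6)·14 ≡ 1 (mod 83), i.e. 14^(-1) ≡ 6 (mod 83).
x ≡ 6 × 49 = 294 ≡ 45 (mod 83).
Check: 14 × 45 = 630 ≡ 49 (mod 83).
Unique solution: x ≡ 45 (mod 83)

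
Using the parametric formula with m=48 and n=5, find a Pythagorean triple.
(2279, 480, 2329)

Euclid's formula: a = m² - n², b = 2mn, c = m² + n²
m = 48, n = 5
a = 48² - 5² = 2304 - 25 = 2279
b = 2 × 48 × 5 = 480
c = 48² + 5² = 2304 + 25 = 2329
Verification: 2279² + 480² = 5193841 + 230400 = 5424241 = 2329² ✓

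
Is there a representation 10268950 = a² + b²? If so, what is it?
Not possible

Factorization: 10268950 = 2 × 5^2 × 59^3
By Fermat: n is sum of two squares iff every prime p ≡ 3 (mod 4) appears to even power.
Prime(s) ≡ 3 (mod 4) with odd exponent: [(59, 3)]
Therefore 10268950 cannot be expressed as a² + b².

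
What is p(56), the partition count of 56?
526823

p(n) counts ways to write n as a sum of positive integers (order ignored).
Euler's pentagonal recurrence: p(k) = p(k-1) + p(k-2) - p(k-5) - p(k-7) + p(k-12) + p(k-15) - ... (offsets j(3j∓1)/2, signs ++--, p(0)=1, p(<0)=0).
DP table for k = 0..55: p(0)=1, p(1)=1, p(2)=2, p(3)=3, p(4)=5, p(5)=7, p(6)=11, p(7)=15, p(8)=22, p(9)=30, p(10)=42, p(11)=56, p(12)=77, p(13)=101, p(14)=135, p(15)=176, p(16)=231, p(17)=297, p(18)=385, p(19)=490, p(20)=627, p(21)=792, p(22)=1002, p(23)=1255, p(24)=1575, p(25)=1958, p(26)=2436, p(27)=3010, p(28)=3718, p(29)=4565, p(30)=5604, p(31)=6842, p(32)=8349, p(33)=10143, p(34)=12310, p(35)=14883, p(36)=17977, p(37)=21637, p(38)=26015, p(39)=31185, p(40)=37338, p(41)=44583, p(42)=53174, p(43)=63261, p(44)=75175, p(45)=89134, p(46)=105558, p(47)=124754, p(48)=147273, p(49)=173525, p(50)=204226, p(51)=239943, p(52)=281589, p(53)=329931, p(54)=386155, p(55)=451276.
Final step: p(56) = p(55) + p(54) - p(51) - p(49) + p(44) + p(41) - p(34) - p(30) + p(21) + p(16) - p(5)
= 451276 + 386155 - 239943 - 173525 + 75175 + 44583 - 12310 - 5604 + 792 + 231 - 7
= 526823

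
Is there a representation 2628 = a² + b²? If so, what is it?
18² + 48² (a=18, b=48)

Factorization: 2628 = 2^2 × 3^2 × 73
By Fermat: n is sum of two squares iff every prime p ≡ 3 (mod 4) appears to even power.
All primes ≡ 3 (mod 4) appear to even power.
Search a = 0, 1, 2, … for 2628 - a² a perfect square: first hit at a = 18: 2628 - 324 = 2304 = 48².
2628 = 18² + 48² = 324 + 2304 ✓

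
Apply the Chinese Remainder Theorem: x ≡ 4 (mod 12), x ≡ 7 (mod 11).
40

Using Chinese Remainder Theorem:
M = 12 × 11 = 132
M1 = 11, M2 = 12
y1 = 11^(-1) mod 12 = 11
y2 = 12^(-1) mod 11 = 1
x = (4×11×11 + 7×12×1) mod 132 = 40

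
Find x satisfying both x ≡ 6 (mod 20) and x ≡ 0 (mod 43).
86

Using Chinese Remainder Theorem:
M = 20 × 43 = 860
M1 = 43, M2 = 20
y1 = 43^(-1) mod 20 = 7
y2 = 20^(-1) mod 43 = 28
x = (6×43×7 + 0×20×28) mod 860 = 86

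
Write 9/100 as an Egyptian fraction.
1/12 + 1/150

Greedy algorithm:
9/100: ceiling(100/9) = 12, use 1/12
1/150: ceiling(150/1) = 150, use 1/150
Result: 9/100 = 1/12 + 1/150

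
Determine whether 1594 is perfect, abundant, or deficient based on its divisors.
deficient

Proper divisors of 1594: sum = 1 + 2 + 797 = 800
Since 800 < 1594, 1594 is deficient.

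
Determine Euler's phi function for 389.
388

389 = 389
φ(n) = n × ∏(1 - 1/p) for each prime p dividing n
φ(389) = 389 × (1 - 1/389) = 388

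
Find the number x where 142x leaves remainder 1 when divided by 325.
103

gcd(142, 325) = 1, so the inverse exists.
Extended Euclidean algorithm on (325, 142):
325 = 2 × 142 + 41  ⟹  41 = (1)·325 + (-2)·142
142 = 3 × 41 + 19  ⟹  19 = (-3)·325 + (7)·142
41 = 2 × 19 + 3  ⟹  3 = (7)·325 + (-16)·142
19 = 6 × 3 + 1  ⟹  1 = (-45)·325 + (103)·142
So (103)·142 ≡ 1 (mod 325), i.e. 142^(-1) ≡ 103 (mod 325).
Check: 142 × 103 = 14626 ≡ 1 (mod 325)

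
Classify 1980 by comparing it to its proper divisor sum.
abundant

Proper divisors of 1980: sum = 1 + 2 + 3 + 4 + 5 + 6 + 9 + 10 + ... + 396 + 495 + 660 + 990 (35 divisors) = 4572
Since 4572 > 1980, 1980 is abundant.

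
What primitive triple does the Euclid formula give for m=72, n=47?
(2975, 6768, 7393)

Euclid's formula: a = m² - n², b = 2mn, c = m² + n²
m = 72, n = 47
a = 72² - 47² = 5184 - 2209 = 2975
b = 2 × 72 × 47 = 6768
c = 72² + 47² = 5184 + 2209 = 7393
Verification: 2975² + 6768² = 8850625 + 45805824 = 54656449 = 7393² ✓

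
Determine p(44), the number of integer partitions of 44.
75175

p(n) counts ways to write n as a sum of positive integers (order ignored).
Euler's pentagonal recurrence: p(k) = p(k-1) + p(k-2) - p(k-5) - p(k-7) + p(k-12) + p(k-15) - ... (offsets j(3j∓1)/2, signs ++--, p(0)=1, p(<0)=0).
DP table for k = 0..43: p(0)=1, p(1)=1, p(2)=2, p(3)=3, p(4)=5, p(5)=7, p(6)=11, p(7)=15, p(8)=22, p(9)=30, p(10)=42, p(11)=56, p(12)=77, p(13)=101, p(14)=135, p(15)=176, p(16)=231, p(17)=297, p(18)=385, p(19)=490, p(20)=627, p(21)=792, p(22)=1002, p(23)=1255, p(24)=1575, p(25)=1958, p(26)=2436, p(27)=3010, p(28)=3718, p(29)=4565, p(30)=5604, p(31)=6842, p(32)=8349, p(33)=10143, p(34)=12310, p(35)=14883, p(36)=17977, p(37)=21637, p(38)=26015, p(39)=31185, p(40)=37338, p(41)=44583, p(42)=53174, p(43)=63261.
Final step: p(44) = p(43) + p(42) - p(39) - p(37) + p(32) + p(29) - p(22) - p(18) + p(9) + p(4)
= 63261 + 53174 - 31185 - 21637 + 8349 + 4565 - 1002 - 385 + 30 + 5
= 75175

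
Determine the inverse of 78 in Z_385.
232

gcd(78, 385) = 1, so the inverse exists.
Extended Euclidean algorithm on (385, 78):
385 = 4 × 78 + 73  ⟹  73 = (1)·385 + (-4)·78
78 = 1 × 73 + 5  ⟹  5 = (-1)·385 + (5)·78
73 = 14 × 5 + 3  ⟹  3 = (15)·385 + (-74)·78
5 = 1 × 3 + 2  ⟹  2 = (-16)·385 + (79)·78
3 = 1 × 2 + 1  ⟹  1 = (31)·385 + (-153)·78
So (-153)·78 ≡ 1 (mod 385), i.e. 78^(-1) ≡ -153 ≡ 232 (mod 385).
Check: 78 × 232 = 18096 ≡ 1 (mod 385)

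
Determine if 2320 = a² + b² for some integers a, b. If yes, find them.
4² + 48² (a=4, b=48)

Factorization: 2320 = 2^4 × 5 × 29
By Fermat: n is sum of two squares iff every prime p ≡ 3 (mod 4) appears to even power.
All primes ≡ 3 (mod 4) appear to even power.
Search a = 0, 1, 2, … for 2320 - a² a perfect square: first hit at a = 4: 2320 - 16 = 2304 = 48².
2320 = 4² + 48² = 16 + 2304 ✓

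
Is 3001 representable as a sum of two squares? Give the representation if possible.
20² + 51² (a=20, b=51)

Factorization: 3001 = 3001
By Fermat: n is sum of two squares iff every prime p ≡ 3 (mod 4) appears to even power.
All primes ≡ 3 (mod 4) appear to even power.
Search a = 0, 1, 2, … for 3001 - a² a perfect square: first hit at a = 20: 3001 - 400 = 2601 = 51².
3001 = 20² + 51² = 400 + 2601 ✓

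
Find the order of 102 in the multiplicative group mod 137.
136

137 is prime, so ord(102) divides φ(137) = 136.
Divisors of 136: 1, 2, 4, 8, 17, 34, 68, 136.
Repeated squaring: 102^1 ≡ 102, 102^2 ≡ 129, 102^4 ≡ 64, 102^8 ≡ 123, 102^16 ≡ 59, 102^32 ≡ 56, 102^64 ≡ 122, 102^128 ≡ 88 (mod 137).
Test 102^d mod 137 for each divisor d in increasing order:
102^1 ≡ 102
102^2 ≡ 129
102^4 ≡ 64
102^8 ≡ 123
102^17 = 102^16·102^1 ≡ 127
102^34 = 102^32·102^2 ≡ 100
102^68 = 102^64·102^4 ≡ 136
102^136 = 102^128·102^8 ≡ 1  ← first divisor giving 1
The order is 136.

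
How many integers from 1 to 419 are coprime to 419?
418

419 = 419
φ(n) = n × ∏(1 - 1/p) for each prime p dividing n
φ(419) = 419 × (1 - 1/419) = 418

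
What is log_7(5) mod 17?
15

Baby-step giant-step with step n = ⌈√17⌉ = 5.
Baby steps 7^j mod 17 (j:value) for j=0..4: 0:1, 1:7, 2:15, 3:3, 4:4.
Giant-step multiplier: 7^(-5) ≡ 7^(16-5) = 7^11 ≡ 14 (mod 17).
Giant steps γ_i = 5·14^i mod 17: γ_0=5, γ_1=2, γ_2=11, γ_3=1 (in table at j=0).
x = i·n + j = 3·5 + 0 = 15.
Check: 7^15 ≡ 5 (mod 17).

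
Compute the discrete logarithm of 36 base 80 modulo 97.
80

Baby-step giant-step with step n = ⌈√97⌉ = 10.
Baby steps 80^j mod 97 (j:value) for j=0..9: 0:1, 1:80, 2:95, 3:34, 4:4, 5:29, 6:89, 7:39, 8:16, 9:19.
Giant-step multiplier: 80^(-10) ≡ 80^(96-10) = 80^86 ≡ 3 (mod 97).
Giant steps γ_i = 36·3^i mod 97: γ_0=36, γ_1=11, γ_2=33, γ_3=2, γ_4=6, γ_5=18, γ_6=54, γ_7=65, γ_8=1 (in table at j=0).
x = i·n + j = 8·10 + 0 = 80.
Check: 80^80 ≡ 36 (mod 97).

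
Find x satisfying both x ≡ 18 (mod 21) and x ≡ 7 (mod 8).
39

Using Chinese Remainder Theorem:
M = 21 × 8 = 168
M1 = 8, M2 = 21
y1 = 8^(-1) mod 21 = 8
y2 = 21^(-1) mod 8 = 5
x = (18×8×8 + 7×21×5) mod 168 = 39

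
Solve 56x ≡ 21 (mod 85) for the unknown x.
x ≡ 11 (mod 85)

gcd(56, 85) = 1, which divides 21, so solutions exist.
Find 56^(-1) mod 85 by the extended Euclidean algorithm:
85 = 1 × 56 + 29  ⟹  29 = (1)·85 + (-1)·56
56 = 1 × 29 + 27  ⟹  27 = (-1)·85 + (2)·56
29 = 1 × 27 + 2  ⟹  2 = (2)·85 + (-3)·56
27 = 13 × 2 + 1  ⟹  1 = (-27)·85 + (41)·56
So (41)·56 ≡ 1 (mod 85), i.e. 56^(-1) ≡ 41 (mod 85).
x ≡ 41 × 21 = 861 ≡ 11 (mod 85).
Check: 56 × 11 = 616 ≡ 21 (mod 85).
Unique solution: x ≡ 11 (mod 85)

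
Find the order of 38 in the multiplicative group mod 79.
13

79 is prime, so ord(38) divides φ(79) = 78.
Divisors of 78: 1, 2, 3, 6, 13, 26, 39, 78.
Repeated squaring: 38^1 ≡ 38, 38^2 ≡ 22, 38^4 ≡ 10, 38^8 ≡ 21, 38^16 ≡ 46, 38^32 ≡ 62, 38^64 ≡ 52 (mod 79).
Test 38^d mod 79 for each divisor d in increasing order:
38^1 ≡ 38
38^2 ≡ 22
38^3 = 38^2·38^1 ≡ 46
38^6 = 38^4·38^2 ≡ 62
38^13 = 38^8·38^4·38^1 ≡ 1  ← first divisor giving 1
The order is 13.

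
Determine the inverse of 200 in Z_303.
50

gcd(200, 303) = 1, so the inverse exists.
Extended Euclidean algorithm on (303, 200):
303 = 1 × 200 + 103  ⟹  103 = (1)·303 + (-1)·200
200 = 1 × 103 + 97  ⟹  97 = (-1)·303 + (2)·200
103 = 1 × 97 + 6  ⟹  6 = (2)·303 + (-3)·200
97 = 16 × 6 + 1  ⟹  1 = (-33)·303 + (50)·200
So (50)·200 ≡ 1 (mod 303), i.e. 200^(-1) ≡ 50 (mod 303).
Check: 200 × 50 = 10000 ≡ 1 (mod 303)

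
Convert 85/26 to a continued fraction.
[3; 3, 1, 2, 2]

Euclidean algorithm steps:
85 = 3 × 26 + 7
26 = 3 × 7 + 5
7 = 1 × 5 + 2
5 = 2 × 2 + 1
2 = 2 × 1 + 0
Continued fraction: [3; 3, 1, 2, 2]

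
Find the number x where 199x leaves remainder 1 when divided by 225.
199

gcd(199, 225) = 1, so the inverse exists.
Extended Euclidean algorithm on (225, 199):
225 = 1 × 199 + 26  ⟹  26 = (1)·225 + (-1)·199
199 = 7 × 26 + 17  ⟹  17 = (-7)·225 + (8)·199
26 = 1 × 17 + 9  ⟹  9 = (8)·225 + (-9)·199
17 = 1 × 9 + 8  ⟹  8 = (-15)·225 + (17)·199
9 = 1 × 8 + 1  ⟹  1 = (23)·225 + (-26)·199
So (-26)·199 ≡ 1 (mod 225), i.e. 199^(-1) ≡ -26 ≡ 199 (mod 225).
Check: 199 × 199 = 39601 ≡ 1 (mod 225)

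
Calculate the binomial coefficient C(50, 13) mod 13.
3

Using Lucas' theorem:
Write n=50 and k=13 in base 13:
n in base 13: [3, 11]
k in base 13: [1, 0]
C(50,13) mod 13 = ∏ C(n_i, k_i) mod 13
Digit binomials (mod 13): C(3,1) = 3; C(11,0) = 1
Product: 3 × 1 = 3 ≡ 3 (mod 13)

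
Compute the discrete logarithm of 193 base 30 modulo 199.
76

Baby-step giant-step with step n = ⌈√199⌉ = 15.
Baby steps 30^j mod 199 (j:value) for j=0..14: 0:1, 1:30, 2:104, 3:135, 4:70, 5:110, 6:116, 7:97, 8:124, 9:138, 10:160, 11:24, 12:123, 13:108, 14:56.
Giant-step multiplier: 30^(-15) ≡ 30^(198-15) = 30^183 ≡ 147 (mod 199).
Giant steps γ_i = 193·147^i mod 199: γ_0=193, γ_1=113, γ_2=94, γ_3=87, γ_4=53, γ_5=30 (in table at j=1).
x = i·n + j = 5·15 + 1 = 76.
Check: 30^76 ≡ 193 (mod 199).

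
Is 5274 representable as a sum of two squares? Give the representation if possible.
45² + 57² (a=45, b=57)

Factorization: 5274 = 2 × 3^2 × 293
By Fermat: n is sum of two squares iff every prime p ≡ 3 (mod 4) appears to even power.
All primes ≡ 3 (mod 4) appear to even power.
Search a = 0, 1, 2, … for 5274 - a² a perfect square: first hit at a = 45: 5274 - 2025 = 3249 = 57².
5274 = 45² + 57² = 2025 + 3249 ✓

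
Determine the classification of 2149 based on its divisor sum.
deficient

Proper divisors of 2149: sum = 1 + 7 + 307 = 315
Since 315 < 2149, 2149 is deficient.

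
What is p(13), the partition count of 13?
101

p(n) counts ways to write n as a sum of positive integers (order ignored).
Euler's pentagonal recurrence: p(k) = p(k-1) + p(k-2) - p(k-5) - p(k-7) + p(k-12) + p(k-15) - ... (offsets j(3j∓1)/2, signs ++--, p(0)=1, p(<0)=0).
DP table for k = 0..12: p(0)=1, p(1)=1, p(2)=2, p(3)=3, p(4)=5, p(5)=7, p(6)=11, p(7)=15, p(8)=22, p(9)=30, p(10)=42, p(11)=56, p(12)=77.
Final step: p(13) = p(12) + p(11) - p(8) - p(6) + p(1)
= 77 + 56 - 22 - 11 + 1
= 101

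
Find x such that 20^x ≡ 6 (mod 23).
8

Baby-step giant-step with step n = ⌈√23⌉ = 5.
Baby steps 20^j mod 23 (j:value) for j=0..4: 0:1, 1:20, 2:9, 3:19, 4:12.
Giant-step multiplier: 20^(-5) ≡ 20^(22-5) = 20^17 ≡ 7 (mod 23).
Giant steps γ_i = 6·7^i mod 23: γ_0=6, γ_1=19 (in table at j=3).
x = i·n + j = 1·5 + 3 = 8.
Check: 20^8 ≡ 6 (mod 23).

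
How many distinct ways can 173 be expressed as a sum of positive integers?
362326859895

p(n) counts ways to write n as a sum of positive integers (order ignored).
Euler's pentagonal recurrence: p(k) = p(k-1) + p(k-2) - p(k-5) - p(k-7) + p(k-12) + p(k-15) - ... (offsets j(3j∓1)/2, signs ++--, p(0)=1, p(<0)=0).
DP table for k = 0..172: p(0)=1, p(1)=1, p(2)=2, p(3)=3, p(4)=5, p(5)=7, p(6)=11, p(7)=15, p(8)=22, p(9)=30, p(10)=42, p(11)=56, p(12)=77, p(13)=101, p(14)=135, p(15)=176, p(16)=231, p(17)=297, p(18)=385, p(19)=490, p(20)=627, p(21)=792, p(22)=1002, p(23)=1255, p(24)=1575, p(25)=1958, p(26)=2436, p(27)=3010, p(28)=3718, p(29)=4565, p(30)=5604, p(31)=6842, p(32)=8349, p(33)=10143, p(34)=12310, p(35)=14883, p(36)=17977, p(37)=21637, p(38)=26015, p(39)=31185, p(40)=37338, p(41)=44583, p(42)=53174, p(43)=63261, p(44)=75175, p(45)=89134, p(46)=105558, p(47)=124754, p(48)=147273, p(49)=173525, p(50)=204226, p(51)=239943, p(52)=281589, p(53)=329931, p(54)=386155, p(55)=451276, p(56)=526823, p(57)=614154, p(58)=715220, p(59)=831820, p(60)=966467, p(61)=1121505, p(62)=1300156, p(63)=1505499, p(64)=1741630, p(65)=2012558, p(66)=2323520, p(67)=2679689, p(68)=3087735, p(69)=3554345, p(70)=4087968, p(71)=4697205, p(72)=5392783, p(73)=6185689, p(74)=7089500, p(75)=8118264, p(76)=9289091, p(77)=10619863, p(78)=12132164, p(79)=13848650, p(80)=15796476, p(81)=18004327, p(82)=20506255, p(83)=23338469, p(84)=26543660, p(85)=30167357, p(86)=34262962, p(87)=38887673, p(88)=44108109, p(89)=49995925, p(90)=56634173, p(91)=64112359, p(92)=72533807, p(93)=82010177, p(94)=92669720, p(95)=104651419, p(96)=118114304, p(97)=133230930, p(98)=150198136, p(99)=169229875, p(100)=190569292, p(101)=214481126, p(102)=241265379, p(103)=271248950, p(104)=304801365, p(105)=342325709, p(106)=384276336, p(107)=431149389, p(108)=483502844, p(109)=541946240, p(110)=607163746, p(111)=679903203, p(112)=761002156, p(113)=851376628, p(114)=952050665, p(115)=1064144451, p(116)=1188908248, p(117)=1327710076, p(118)=1482074143, p(119)=1653668665, p(120)=1844349560, p(121)=2056148051, p(122)=2291320912, p(123)=2552338241, p(124)=2841940500, p(125)=3163127352, p(126)=3519222692, p(127)=3913864295, p(128)=4351078600, p(129)=4835271870, p(130)=5371315400, p(131)=5964539504, p(132)=6620830889, p(133)=7346629512, p(134)=8149040695, p(135)=9035836076, p(136)=10015581680, p(137)=11097645016, p(138)=12292341831, p(139)=13610949895, p(140)=15065878135, p(141)=16670689208, p(142)=18440293320, p(143)=20390982757, p(144)=22540654445, p(145)=24908858009, p(146)=27517052599, p(147)=30388671978, p(148)=33549419497, p(149)=37027355200, p(150)=40853235313, p(151)=45060624582, p(152)=49686288421, p(153)=54770336324, p(154)=60356673280, p(155)=66493182097, p(156)=73232243759, p(157)=80630964769, p(158)=88751778802, p(159)=97662728555, p(160)=107438159466, p(161)=118159068427, p(162)=129913904637, p(163)=142798995930, p(164)=156919475295, p(165)=172389800255, p(166)=189334822579, p(167)=207890420102, p(168)=228204732751, p(169)=250438925115, p(170)=274768617130, p(171)=301384802048, p(172)=330495499613.
Final step: p(173) = p(172) + p(171) - p(168) - p(166) + p(161) + p(158) - p(151) - p(147) + p(138) + p(133) - p(122) - p(116) + p(103) + p(96) - p(81) - p(73) + p(56) + p(47) - p(28) - p(18)
= 330495499613 + 301384802048 - 228204732751 - 189334822579 + 118159068427 + 88751778802 - 45060624582 - 30388671978 + 12292341831 + 7346629512 - 2291320912 - 1188908248 + 271248950 + 118114304 - 18004327 - 6185689 + 526823 + 124754 - 3718 - 385
= 362326859895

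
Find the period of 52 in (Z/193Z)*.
192

193 is prime, so ord(52) divides φ(193) = 192.
Divisors of 192: 1, 2, 3, 4, 6, 8, 12, 16, 24, 32, 48, 64, 96, 192.
Repeated squaring: 52^1 ≡ 52, 52^2 ≡ 2, 52^4 ≡ 4, 52^8 ≡ 16, 52^16 ≡ 63, 52^32 ≡ 109, 52^64 ≡ 108, 52^128 ≡ 84 (mod 193).
Test 52^d mod 193 for each divisor d in increasing order:
52^1 ≡ 52
52^2 ≡ 2
52^3 = 52^2·52^1 ≡ 104
52^4 ≡ 4
52^6 = 52^4·52^2 ≡ 8
52^8 ≡ 16
52^12 = 52^8·52^4 ≡ 64
52^16 ≡ 63
52^24 = 52^16·52^8 ≡ 43
52^32 ≡ 109
52^48 = 52^32·52^16 ≡ 112
52^64 ≡ 108
52^96 = 52^64·52^32 ≡ 192
52^192 = 52^128·52^64 ≡ 1  ← first divisor giving 1
The order is 192.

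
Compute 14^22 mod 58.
6

Repeated squaring. Binary of 22 = 10110.
14^1 ≡ 14 (mod 58); 14^2 ≡ 22 (mod 58); 14^4 ≡ 20 (mod 58); 14^8 ≡ 52 (mod 58); 14^16 ≡ 36 (mod 58)
14^22 = 14^2 × 14^4 × 14^16 ≡ 6 (mod 58)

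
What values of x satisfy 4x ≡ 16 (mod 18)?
x ≡ 4 (mod 9)

gcd(4, 18) = 2, which divides 16, so solutions exist.
Divide through by 2: 2x ≡ 8 (mod 9).
Find 2^(-1) mod 9 by the extended Euclidean algorithm:
9 = 4 × 2 + 1  ⟹  1 = (1)·9 + (-4)·2
So (-4)·2 ≡ 1 (mod 9), i.e. 2^(-1) ≡ -4 ≡ 5 (mod 9).
x ≡ 5 × 8 = 40 ≡ 4 (mod 9).
Check: 4 × 4 = 16 ≡ 16 (mod 18).
x ≡ 4 (mod 9), giving 2 solutions mod 18.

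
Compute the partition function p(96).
118114304

p(n) counts ways to write n as a sum of positive integers (order ignored).
Euler's pentagonal recurrence: p(k) = p(k-1) + p(k-2) - p(k-5) - p(k-7) + p(k-12) + p(k-15) - ... (offsets j(3j∓1)/2, signs ++--, p(0)=1, p(<0)=0).
DP table for k = 0..95: p(0)=1, p(1)=1, p(2)=2, p(3)=3, p(4)=5, p(5)=7, p(6)=11, p(7)=15, p(8)=22, p(9)=30, p(10)=42, p(11)=56, p(12)=77, p(13)=101, p(14)=135, p(15)=176, p(16)=231, p(17)=297, p(18)=385, p(19)=490, p(20)=627, p(21)=792, p(22)=1002, p(23)=1255, p(24)=1575, p(25)=1958, p(26)=2436, p(27)=3010, p(28)=3718, p(29)=4565, p(30)=5604, p(31)=6842, p(32)=8349, p(33)=10143, p(34)=12310, p(35)=14883, p(36)=17977, p(37)=21637, p(38)=26015, p(39)=31185, p(40)=37338, p(41)=44583, p(42)=53174, p(43)=63261, p(44)=75175, p(45)=89134, p(46)=105558, p(47)=124754, p(48)=147273, p(49)=173525, p(50)=204226, p(51)=239943, p(52)=281589, p(53)=329931, p(54)=386155, p(55)=451276, p(56)=526823, p(57)=614154, p(58)=715220, p(59)=831820, p(60)=966467, p(61)=1121505, p(62)=1300156, p(63)=1505499, p(64)=1741630, p(65)=2012558, p(66)=2323520, p(67)=2679689, p(68)=3087735, p(69)=3554345, p(70)=4087968, p(71)=4697205, p(72)=5392783, p(73)=6185689, p(74)=7089500, p(75)=8118264, p(76)=9289091, p(77)=10619863, p(78)=12132164, p(79)=13848650, p(80)=15796476, p(81)=18004327, p(82)=20506255, p(83)=23338469, p(84)=26543660, p(85)=30167357, p(86)=34262962, p(87)=38887673, p(88)=44108109, p(89)=49995925, p(90)=56634173, p(91)=64112359, p(92)=72533807, p(93)=82010177, p(94)=92669720, p(95)=104651419.
Final step: p(96) = p(95) + p(94) - p(91) - p(89) + p(84) + p(81) - p(74) - p(70) + p(61) + p(56) - p(45) - p(39) + p(26) + p(19) - p(4)
= 104651419 + 92669720 - 64112359 - 49995925 + 26543660 + 18004327 - 7089500 - 4087968 + 1121505 + 526823 - 89134 - 31185 + 2436 + 490 - 5
= 118114304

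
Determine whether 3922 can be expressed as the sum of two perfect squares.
21² + 59² (a=21, b=59)

Factorization: 3922 = 2 × 37 × 53
By Fermat: n is sum of two squares iff every prime p ≡ 3 (mod 4) appears to even power.
All primes ≡ 3 (mod 4) appear to even power.
Search a = 0, 1, 2, … for 3922 - a² a perfect square: first hit at a = 21: 3922 - 441 = 3481 = 59².
3922 = 21² + 59² = 441 + 3481 ✓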